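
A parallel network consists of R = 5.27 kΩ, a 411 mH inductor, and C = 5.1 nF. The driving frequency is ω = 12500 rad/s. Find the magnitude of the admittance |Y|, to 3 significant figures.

X_L = ωL = 5140 Ω
X_C = 1/(ωC) = 15700 Ω
Parallel: admittances add. Y = 1/R + 1/(jωL) + jωC
Y = (0.000190 − j0.000131) S
|Y| = 0.000231 S → |Z| = 1/|Y| = 4340 Ω, ∠Z = −∠Y = 34.6°

231 μS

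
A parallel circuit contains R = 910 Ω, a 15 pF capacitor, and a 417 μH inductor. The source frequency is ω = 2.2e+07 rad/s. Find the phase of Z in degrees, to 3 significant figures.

X_L = ωL = 9170 Ω
X_C = 1/(ωC) = 3030 Ω
Parallel: admittances add. Y = 1/R + 1/(jωL) + jωC
Y = (0.00110 + j0.000221) S
|Y| = 0.00112 S → |Z| = 1/|Y| = 892 Ω, ∠Z = −∠Y = -11.4°

-11.4°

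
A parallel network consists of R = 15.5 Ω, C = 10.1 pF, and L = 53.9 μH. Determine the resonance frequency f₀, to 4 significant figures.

ω₀ = 1/√(LC) = 1/√(5.39e-05 × 1.01e-11) = 4.286e+07 rad/s
f₀ = ω₀/(2π) = 6.821 MHz

6.821 MHz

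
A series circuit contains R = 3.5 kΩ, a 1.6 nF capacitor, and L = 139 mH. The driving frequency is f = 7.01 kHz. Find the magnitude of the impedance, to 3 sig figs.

ω = 2πf = 44050 rad/s
X_L = ωL = 6120 Ω
X_C = 1/(ωC) = 14200 Ω
Net reactance X = X_L − X_C = -8070 Ω
Z = 3500 − j8070 Ω
|Z| = √(3500² + 8070²) = 8790 Ω

8790 Ω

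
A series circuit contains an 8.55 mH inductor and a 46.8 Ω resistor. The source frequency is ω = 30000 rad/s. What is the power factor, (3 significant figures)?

0.179

X_L = ωL = 256 Ω
Z = 46.8 + j256 Ω
|Z| = √(46.8² + 256²) = 261 Ω
∠Z = arctan(256/46.8) = 79.7°
cos φ = cos(79.7°) = 0.179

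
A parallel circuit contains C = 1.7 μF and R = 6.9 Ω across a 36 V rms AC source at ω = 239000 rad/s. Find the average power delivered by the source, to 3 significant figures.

188 W

X_C = 1/(ωC) = 2.46 Ω
Parallel: admittances add. Y = 1/R + jωC
Y = (0.145 + j0.406) S
|Y| = 0.431 S → |Z| = 1/|Y| = 2.32 Ω, ∠Z = −∠Y = -70.4°
I = V/|Z| = 15.5 A
P = VI cos φ = 36 × 15.5 × cos(-70.4°) = 188 W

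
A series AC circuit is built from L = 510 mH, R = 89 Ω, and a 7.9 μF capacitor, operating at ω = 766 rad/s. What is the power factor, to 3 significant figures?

X_L = ωL = 391 Ω
X_C = 1/(ωC) = 165 Ω
Net reactance X = X_L − X_C = 225 Ω
Z = 89.0 + j225 Ω
|Z| = √(89.0² + 225²) = 242 Ω
∠Z = arctan(225/89.0) = 68.5°
cos φ = cos(68.5°) = 0.367

0.367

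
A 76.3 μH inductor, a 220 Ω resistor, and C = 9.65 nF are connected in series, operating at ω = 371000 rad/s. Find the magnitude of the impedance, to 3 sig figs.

X_L = ωL = 28.3 Ω
X_C = 1/(ωC) = 279 Ω
Net reactance X = X_L − X_C = -251 Ω
Z = 220 − j251 Ω
|Z| = √(220² + 251²) = 334 Ω

334 Ω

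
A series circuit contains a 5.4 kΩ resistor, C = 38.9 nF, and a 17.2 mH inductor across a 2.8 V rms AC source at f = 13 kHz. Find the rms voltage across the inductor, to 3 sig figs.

0.714 V

ω = 2πf = 81680 rad/s
X_L = ωL = 1400 Ω
X_C = 1/(ωC) = 315 Ω
Net reactance X = X_L − X_C = 1090 Ω
Z = 5400 + j1090 Ω
|Z| = √(5400² + 1090²) = 5510 Ω
I = V/|Z| = 508 μA
V_L = I·|Z_L| = 0.000508 × 1400 = 0.714 V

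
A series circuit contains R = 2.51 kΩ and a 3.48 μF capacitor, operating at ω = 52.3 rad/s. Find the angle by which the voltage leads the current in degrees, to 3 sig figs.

-65.4°

X_C = 1/(ωC) = 5490 Ω
Z = 2510 − j5490 Ω
|Z| = √(2510² + 5490²) = 6040 Ω
∠Z = arctan(-5490/2510) = -65.4°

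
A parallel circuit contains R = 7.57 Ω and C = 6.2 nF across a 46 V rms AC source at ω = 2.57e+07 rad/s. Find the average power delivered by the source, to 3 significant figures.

280 W

X_C = 1/(ωC) = 6.28 Ω
Parallel: admittances add. Y = 1/R + jωC
Y = (0.132 + j0.159) S
|Y| = 0.207 S → |Z| = 1/|Y| = 4.83 Ω, ∠Z = −∠Y = -50.3°
I = V/|Z| = 9.52 A
P = VI cos φ = 46 × 9.52 × cos(-50.3°) = 280 W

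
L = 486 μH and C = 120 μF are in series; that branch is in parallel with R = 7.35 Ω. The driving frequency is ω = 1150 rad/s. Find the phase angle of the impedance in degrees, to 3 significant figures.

X_L = ωL = 0.559 Ω
X_C = 1/(ωC) = 7.25 Ω
Branch 1: Z₁ = R = 7.35 Ω
Branch 2 (series LC): Z₂ = j(X_L − X_C) = −j6.69 Ω
Parallel: Z = Z₁Z₂/(Z₁+Z₂), |Z| = 4.95 Ω, ∠Z = -47.7°

-47.7°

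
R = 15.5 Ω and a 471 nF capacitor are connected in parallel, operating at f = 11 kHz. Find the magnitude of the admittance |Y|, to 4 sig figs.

72.26 mS

ω = 2πf = 69120 rad/s
X_C = 1/(ωC) = 30.72 Ω
Parallel: admittances add. Y = 1/R + jωC
Y = (0.06452 + j0.03255) S
|Y| = 0.07226 S → |Z| = 1/|Y| = 13.84 Ω, ∠Z = −∠Y = -26.77°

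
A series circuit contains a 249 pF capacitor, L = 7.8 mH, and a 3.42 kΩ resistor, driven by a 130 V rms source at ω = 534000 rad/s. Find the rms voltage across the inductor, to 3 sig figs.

113 V

X_L = ωL = 4170 Ω
X_C = 1/(ωC) = 7520 Ω
Net reactance X = X_L − X_C = -3360 Ω
Z = 3420 − j3360 Ω
|Z| = √(3420² + 3360²) = 4790 Ω
I = V/|Z| = 27.1 mA
V_L = I·|Z_L| = 0.0271 × 4170 = 113 V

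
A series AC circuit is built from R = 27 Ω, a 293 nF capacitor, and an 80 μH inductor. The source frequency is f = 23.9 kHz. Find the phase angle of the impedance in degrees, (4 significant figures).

-21.64°

ω = 2πf = 150200 rad/s
X_L = ωL = 12.01 Ω
X_C = 1/(ωC) = 22.73 Ω
Net reactance X = X_L − X_C = -10.71 Ω
Z = 27.00 − j10.71 Ω
|Z| = √(27.00² + 10.71²) = 29.05 Ω
∠Z = arctan(-10.71/27.00) = -21.64°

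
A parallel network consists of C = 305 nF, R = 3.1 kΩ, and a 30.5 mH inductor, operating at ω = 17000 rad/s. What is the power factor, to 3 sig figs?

X_L = ωL = 518 Ω
X_C = 1/(ωC) = 193 Ω
Parallel: admittances add. Y = 1/R + 1/(jωL) + jωC
Y = (0.000323 + j0.00326) S
|Y| = 0.00327 S → |Z| = 1/|Y| = 306 Ω, ∠Z = −∠Y = -84.3°
cos φ = cos(-84.3°) = 0.0986

0.0986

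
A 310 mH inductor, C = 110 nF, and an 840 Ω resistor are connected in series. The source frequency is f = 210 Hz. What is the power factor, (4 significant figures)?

0.1285

ω = 2πf = 1319 rad/s
X_L = ωL = 409.0 Ω
X_C = 1/(ωC) = 6890 Ω
Net reactance X = X_L − X_C = -6481 Ω
Z = 840.0 − j6481 Ω
|Z| = √(840.0² + 6481²) = 6535 Ω
∠Z = arctan(-6481/840.0) = -82.61°
cos φ = cos(-82.61°) = 0.1285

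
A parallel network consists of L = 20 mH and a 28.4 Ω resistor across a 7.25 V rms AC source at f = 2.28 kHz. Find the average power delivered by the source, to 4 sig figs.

ω = 2πf = 14330 rad/s
X_L = ωL = 286.5 Ω
Parallel: admittances add. Y = 1/R + 1/(jωL)
Y = (0.03521 − j0.003490) S
|Y| = 0.03538 S → |Z| = 1/|Y| = 28.26 Ω, ∠Z = −∠Y = 5.661°
I = V/|Z| = 256.5 mA
P = VI cos φ = 7.25 × 0.2565 × cos(5.661°) = 1.851 W

1.851 W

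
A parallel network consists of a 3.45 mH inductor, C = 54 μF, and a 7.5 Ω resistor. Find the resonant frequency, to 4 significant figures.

368.7 Hz

ω₀ = 1/√(LC) = 1/√(0.00345 × 5.4e-05) = 2317 rad/s
f₀ = ω₀/(2π) = 368.7 Hz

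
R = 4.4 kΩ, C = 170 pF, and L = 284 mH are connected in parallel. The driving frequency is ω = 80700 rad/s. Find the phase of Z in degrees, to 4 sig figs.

7.498°

X_L = ωL = 22920 Ω
X_C = 1/(ωC) = 72890 Ω
Parallel: admittances add. Y = 1/R + 1/(jωL) + jωC
Y = (0.0002273 − j2.991e-05) S
|Y| = 0.0002292 S → |Z| = 1/|Y| = 4362 Ω, ∠Z = −∠Y = 7.498°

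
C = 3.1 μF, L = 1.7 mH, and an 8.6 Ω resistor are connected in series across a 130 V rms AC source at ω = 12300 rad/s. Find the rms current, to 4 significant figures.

X_L = ωL = 20.91 Ω
X_C = 1/(ωC) = 26.23 Ω
Net reactance X = X_L − X_C = -5.316 Ω
Z = 8.600 − j5.316 Ω
|Z| = √(8.600² + 5.316²) = 10.11 Ω
I = V/|Z| = 130/10.11 = 12.86 A

12.86 A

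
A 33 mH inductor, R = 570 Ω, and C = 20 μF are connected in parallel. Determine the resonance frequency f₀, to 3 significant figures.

ω₀ = 1/√(LC) = 1/√(0.033 × 2e-05) = 1231 rad/s
f₀ = ω₀/(2π) = 196 Hz

196 Hz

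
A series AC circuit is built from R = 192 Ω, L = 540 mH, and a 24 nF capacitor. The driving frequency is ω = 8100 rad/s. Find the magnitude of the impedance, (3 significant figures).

X_L = ωL = 4370 Ω
X_C = 1/(ωC) = 5140 Ω
Net reactance X = X_L − X_C = -770 Ω
Z = 192 − j770 Ω
|Z| = √(192² + 770²) = 794 Ω

794 Ω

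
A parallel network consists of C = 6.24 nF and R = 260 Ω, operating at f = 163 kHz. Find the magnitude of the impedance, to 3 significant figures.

134 Ω

ω = 2πf = 1.024e+06 rad/s
X_C = 1/(ωC) = 156 Ω
Parallel: admittances add. Y = 1/R + jωC
Y = (0.00385 + j0.00639) S
|Y| = 0.00746 S → |Z| = 1/|Y| = 134 Ω, ∠Z = −∠Y = -59.0°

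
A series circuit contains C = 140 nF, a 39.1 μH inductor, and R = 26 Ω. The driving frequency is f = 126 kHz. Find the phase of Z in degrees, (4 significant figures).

ω = 2πf = 791700 rad/s
X_L = ωL = 30.95 Ω
X_C = 1/(ωC) = 9.022 Ω
Net reactance X = X_L − X_C = 21.93 Ω
Z = 26.00 + j21.93 Ω
|Z| = √(26.00² + 21.93²) = 34.02 Ω
∠Z = arctan(21.93/26.00) = 40.15°

40.15°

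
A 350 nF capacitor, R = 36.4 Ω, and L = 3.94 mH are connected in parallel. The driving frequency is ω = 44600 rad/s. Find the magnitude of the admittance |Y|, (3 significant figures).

29.2 mS

X_L = ωL = 176 Ω
X_C = 1/(ωC) = 64.1 Ω
Parallel: admittances add. Y = 1/R + 1/(jωL) + jωC
Y = (0.0275 + j0.00992) S
|Y| = 0.0292 S → |Z| = 1/|Y| = 34.2 Ω, ∠Z = −∠Y = -19.9°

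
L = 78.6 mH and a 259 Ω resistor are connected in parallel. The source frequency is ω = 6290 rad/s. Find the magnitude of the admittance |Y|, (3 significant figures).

4.36 mS

X_L = ωL = 494 Ω
Parallel: admittances add. Y = 1/R + 1/(jωL)
Y = (0.00386 − j0.00202) S
|Y| = 0.00436 S → |Z| = 1/|Y| = 229 Ω, ∠Z = −∠Y = 27.6°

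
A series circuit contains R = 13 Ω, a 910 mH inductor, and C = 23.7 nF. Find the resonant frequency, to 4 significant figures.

ω₀ = 1/√(LC) = 1/√(0.91 × 2.37e-08) = 6809 rad/s
f₀ = ω₀/(2π) = 1.084 kHz

1.084 kHz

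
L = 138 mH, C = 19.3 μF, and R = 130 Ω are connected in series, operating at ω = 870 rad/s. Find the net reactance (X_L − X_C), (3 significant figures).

60.5 Ω

X_L = ωL = 120 Ω
X_C = 1/(ωC) = 59.6 Ω
X = 120 − 59.6 = 60.5 Ω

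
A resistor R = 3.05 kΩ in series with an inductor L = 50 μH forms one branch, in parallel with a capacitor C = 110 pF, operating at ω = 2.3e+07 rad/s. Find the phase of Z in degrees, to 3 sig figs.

-83.2°

X_L = ωL = 1150 Ω
X_C = 1/(ωC) = 395 Ω
Branch 1 (R+jX_L): Z₁ = 3050 + j1150 Ω, |Z₁| = 3260 Ω
Branch 2 (−jX_C): Z₂ = −j395 Ω
Parallel: Z = Z₁Z₂/(Z₁+Z₂), |Z| = 410 Ω, ∠Z = -83.2°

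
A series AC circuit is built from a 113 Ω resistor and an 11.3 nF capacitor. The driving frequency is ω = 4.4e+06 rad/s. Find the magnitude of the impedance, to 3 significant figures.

115 Ω

X_C = 1/(ωC) = 20.1 Ω
Z = 113 − j20.1 Ω
|Z| = √(113² + 20.1²) = 115 Ω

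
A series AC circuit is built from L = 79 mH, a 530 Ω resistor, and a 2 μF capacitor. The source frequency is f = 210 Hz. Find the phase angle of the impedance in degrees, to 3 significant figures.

ω = 2πf = 1319 rad/s
X_L = ωL = 104 Ω
X_C = 1/(ωC) = 379 Ω
Net reactance X = X_L − X_C = -275 Ω
Z = 530 − j275 Ω
|Z| = √(530² + 275²) = 597 Ω
∠Z = arctan(-275/530) = -27.4°

-27.4°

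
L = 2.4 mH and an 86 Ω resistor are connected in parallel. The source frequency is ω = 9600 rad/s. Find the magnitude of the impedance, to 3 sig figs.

X_L = ωL = 23.0 Ω
Parallel: admittances add. Y = 1/R + 1/(jωL)
Y = (0.0116 − j0.0434) S
|Y| = 0.0449 S → |Z| = 1/|Y| = 22.3 Ω, ∠Z = −∠Y = 75.0°

22.3 Ω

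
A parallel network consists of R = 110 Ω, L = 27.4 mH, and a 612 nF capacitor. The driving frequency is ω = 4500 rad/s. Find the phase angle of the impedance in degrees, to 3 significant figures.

X_L = ωL = 123 Ω
X_C = 1/(ωC) = 363 Ω
Parallel: admittances add. Y = 1/R + 1/(jωL) + jωC
Y = (0.00909 − j0.00536) S
|Y| = 0.0106 S → |Z| = 1/|Y| = 94.8 Ω, ∠Z = −∠Y = 30.5°

30.5°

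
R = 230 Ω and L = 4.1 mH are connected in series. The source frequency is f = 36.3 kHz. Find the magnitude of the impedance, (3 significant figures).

ω = 2πf = 228100 rad/s
X_L = ωL = 935 Ω
Z = 230 + j935 Ω
|Z| = √(230² + 935²) = 963 Ω

963 Ω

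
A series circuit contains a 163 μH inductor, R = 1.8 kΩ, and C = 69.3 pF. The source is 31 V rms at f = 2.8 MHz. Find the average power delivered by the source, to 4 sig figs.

ω = 2πf = 1.759e+07 rad/s
X_L = ωL = 2868 Ω
X_C = 1/(ωC) = 820.2 Ω
Net reactance X = X_L − X_C = 2047 Ω
Z = 1800 + j2047 Ω
|Z| = √(1800² + 2047²) = 2726 Ω
∠Z = arctan(2047/1800) = 48.68°
I = V/|Z| = 11.37 mA
P = VI cos φ = 31 × 0.01137 × cos(48.68°) = 232.8 mW

232.8 mW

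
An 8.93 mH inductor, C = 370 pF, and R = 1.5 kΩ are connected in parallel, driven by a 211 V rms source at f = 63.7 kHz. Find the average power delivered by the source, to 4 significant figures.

29.68 W

ω = 2πf = 400200 rad/s
X_L = ωL = 3574 Ω
X_C = 1/(ωC) = 6753 Ω
Parallel: admittances add. Y = 1/R + 1/(jωL) + jωC
Y = (0.0006667 − j0.0001317) S
|Y| = 0.0006796 S → |Z| = 1/|Y| = 1472 Ω, ∠Z = −∠Y = 11.17°
I = V/|Z| = 143.4 mA
P = VI cos φ = 211 × 0.1434 × cos(11.17°) = 29.68 W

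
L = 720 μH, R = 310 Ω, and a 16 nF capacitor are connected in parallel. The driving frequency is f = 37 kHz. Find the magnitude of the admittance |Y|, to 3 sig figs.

3.94 mS

ω = 2πf = 232500 rad/s
X_L = ωL = 167 Ω
X_C = 1/(ωC) = 269 Ω
Parallel: admittances add. Y = 1/R + 1/(jωL) + jωC
Y = (0.00323 − j0.00225) S
|Y| = 0.00394 S → |Z| = 1/|Y| = 254 Ω, ∠Z = −∠Y = 35.0°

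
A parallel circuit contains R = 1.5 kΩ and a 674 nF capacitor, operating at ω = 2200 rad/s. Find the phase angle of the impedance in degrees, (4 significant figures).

-65.79°

X_C = 1/(ωC) = 674.4 Ω
Parallel: admittances add. Y = 1/R + jωC
Y = (0.0006667 + j0.001483) S
|Y| = 0.001626 S → |Z| = 1/|Y| = 615.1 Ω, ∠Z = −∠Y = -65.79°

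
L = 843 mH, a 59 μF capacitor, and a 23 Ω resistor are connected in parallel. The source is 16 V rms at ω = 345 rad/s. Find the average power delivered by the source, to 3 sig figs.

11.1 W

X_L = ωL = 291 Ω
X_C = 1/(ωC) = 49.1 Ω
Parallel: admittances add. Y = 1/R + 1/(jωL) + jωC
Y = (0.0435 + j0.0169) S
|Y| = 0.0467 S → |Z| = 1/|Y| = 21.4 Ω, ∠Z = −∠Y = -21.3°
I = V/|Z| = 746 mA
P = VI cos φ = 16 × 0.746 × cos(-21.3°) = 11.1 W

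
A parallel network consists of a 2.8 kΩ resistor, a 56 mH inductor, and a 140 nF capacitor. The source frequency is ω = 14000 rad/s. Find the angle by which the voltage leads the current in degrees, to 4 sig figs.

-62.45°

X_L = ωL = 784.0 Ω
X_C = 1/(ωC) = 510.2 Ω
Parallel: admittances add. Y = 1/R + 1/(jωL) + jωC
Y = (0.0003571 + j0.0006845) S
|Y| = 0.0007721 S → |Z| = 1/|Y| = 1295 Ω, ∠Z = −∠Y = -62.45°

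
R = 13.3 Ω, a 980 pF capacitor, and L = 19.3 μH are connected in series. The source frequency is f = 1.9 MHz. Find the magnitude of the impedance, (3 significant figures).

ω = 2πf = 1.194e+07 rad/s
X_L = ωL = 230 Ω
X_C = 1/(ωC) = 85.5 Ω
Net reactance X = X_L − X_C = 145 Ω
Z = 13.3 + j145 Ω
|Z| = √(13.3² + 145²) = 146 Ω

146 Ω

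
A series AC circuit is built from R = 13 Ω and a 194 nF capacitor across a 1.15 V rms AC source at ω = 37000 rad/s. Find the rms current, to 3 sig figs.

X_C = 1/(ωC) = 139 Ω
Z = 13.0 − j139 Ω
|Z| = √(13.0² + 139²) = 140 Ω
I = V/|Z| = 1.15/140 = 8.22 mA

8.22 mA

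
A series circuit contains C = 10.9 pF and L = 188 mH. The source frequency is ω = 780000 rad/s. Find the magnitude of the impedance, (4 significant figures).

X_L = ωL = 146600 Ω
X_C = 1/(ωC) = 117600 Ω
Net reactance X = X_L − X_C = 29020 Ω
Z = j29020 Ω
|Z| = √(0² + 29020²) = 29020 Ω

29020 Ω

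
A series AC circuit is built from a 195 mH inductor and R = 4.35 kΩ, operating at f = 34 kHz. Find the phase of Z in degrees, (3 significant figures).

84.0°

ω = 2πf = 213600 rad/s
X_L = ωL = 41700 Ω
Z = 4350 + j41700 Ω
|Z| = √(4350² + 41700²) = 41900 Ω
∠Z = arctan(41700/4350) = 84.0°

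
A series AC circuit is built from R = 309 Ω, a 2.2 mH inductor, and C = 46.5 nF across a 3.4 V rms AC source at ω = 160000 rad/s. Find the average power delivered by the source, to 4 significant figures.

X_L = ωL = 352.0 Ω
X_C = 1/(ωC) = 134.4 Ω
Net reactance X = X_L − X_C = 217.6 Ω
Z = 309.0 + j217.6 Ω
|Z| = √(309.0² + 217.6²) = 377.9 Ω
∠Z = arctan(217.6/309.0) = 35.15°
I = V/|Z| = 8.997 mA
P = VI cos φ = 3.4 × 0.008997 × cos(35.15°) = 25.01 mW

25.01 mW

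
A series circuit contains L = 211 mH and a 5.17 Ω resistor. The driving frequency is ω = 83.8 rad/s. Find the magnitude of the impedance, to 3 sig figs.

X_L = ωL = 17.7 Ω
Z = 5.17 + j17.7 Ω
|Z| = √(5.17² + 17.7²) = 18.4 Ω

18.4 Ω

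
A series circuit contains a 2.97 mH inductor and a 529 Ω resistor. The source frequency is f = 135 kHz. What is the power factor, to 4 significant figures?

ω = 2πf = 848200 rad/s
X_L = ωL = 2519 Ω
Z = 529.0 + j2519 Ω
|Z| = √(529.0² + 2519²) = 2574 Ω
∠Z = arctan(2519/529.0) = 78.14°
cos φ = cos(78.14°) = 0.2055

0.2055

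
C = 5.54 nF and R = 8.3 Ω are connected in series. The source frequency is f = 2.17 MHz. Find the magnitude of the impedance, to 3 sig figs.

15.6 Ω

ω = 2πf = 1.363e+07 rad/s
X_C = 1/(ωC) = 13.2 Ω
Z = 8.30 − j13.2 Ω
|Z| = √(8.30² + 13.2²) = 15.6 Ω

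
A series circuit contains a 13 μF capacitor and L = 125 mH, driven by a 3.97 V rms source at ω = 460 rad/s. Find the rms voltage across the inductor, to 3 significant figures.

X_L = ωL = 57.5 Ω
X_C = 1/(ωC) = 167 Ω
Net reactance X = X_L − X_C = -110 Ω
Z = − j110 Ω
|Z| = √(0² + 110²) = 110 Ω
I = V/|Z| = 36.2 mA
V_L = I·|Z_L| = 0.0362 × 57.5 = 2.08 V

2.08 V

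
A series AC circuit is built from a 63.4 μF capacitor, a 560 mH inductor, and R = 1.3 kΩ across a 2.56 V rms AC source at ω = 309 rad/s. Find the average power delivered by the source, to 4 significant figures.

X_L = ωL = 173.0 Ω
X_C = 1/(ωC) = 51.04 Ω
Net reactance X = X_L − X_C = 122.0 Ω
Z = 1300 + j122.0 Ω
|Z| = √(1300² + 122.0²) = 1306 Ω
∠Z = arctan(122.0/1300) = 5.361°
I = V/|Z| = 1.961 mA
P = VI cos φ = 2.56 × 0.001961 × cos(5.361°) = 4.997 mW

4.997 mW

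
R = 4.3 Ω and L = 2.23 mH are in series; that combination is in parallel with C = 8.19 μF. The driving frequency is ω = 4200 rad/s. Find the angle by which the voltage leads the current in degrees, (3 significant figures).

53.0°

X_L = ωL = 9.37 Ω
X_C = 1/(ωC) = 29.1 Ω
Branch 1 (R+jX_L): Z₁ = 4.30 + j9.37 Ω, |Z₁| = 10.3 Ω
Branch 2 (−jX_C): Z₂ = −j29.1 Ω
Parallel: Z = Z₁Z₂/(Z₁+Z₂), |Z| = 14.9 Ω, ∠Z = 53.0°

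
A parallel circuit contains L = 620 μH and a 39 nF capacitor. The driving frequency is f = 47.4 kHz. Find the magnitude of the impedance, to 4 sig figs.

ω = 2πf = 297800 rad/s
X_L = ωL = 184.7 Ω
X_C = 1/(ωC) = 86.09 Ω
Parallel: admittances add. Y = 1/(jωL) + jωC
Y = (0 + j0.006199) S
|Y| = 0.006199 S → |Z| = 1/|Y| = 161.3 Ω, ∠Z = −∠Y = -90.00°

161.3 Ω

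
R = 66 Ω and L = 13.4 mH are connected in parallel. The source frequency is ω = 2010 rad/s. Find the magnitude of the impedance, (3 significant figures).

24.9 Ω

X_L = ωL = 26.9 Ω
Parallel: admittances add. Y = 1/R + 1/(jωL)
Y = (0.0152 − j0.0371) S
|Y| = 0.0401 S → |Z| = 1/|Y| = 24.9 Ω, ∠Z = −∠Y = 67.8°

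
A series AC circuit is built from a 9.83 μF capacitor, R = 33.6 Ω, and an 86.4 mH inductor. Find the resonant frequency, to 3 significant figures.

ω₀ = 1/√(LC) = 1/√(0.0864 × 9.83e-06) = 1085 rad/s
f₀ = ω₀/(2π) = 173 Hz

173 Hz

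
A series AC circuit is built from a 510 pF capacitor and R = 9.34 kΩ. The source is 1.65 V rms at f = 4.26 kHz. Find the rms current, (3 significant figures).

ω = 2πf = 26770 rad/s
X_C = 1/(ωC) = 73300 Ω
Z = 9340 − j73300 Ω
|Z| = √(9340² + 73300²) = 73800 Ω
I = V/|Z| = 1.65/73800 = 22.3 μA

22.3 μA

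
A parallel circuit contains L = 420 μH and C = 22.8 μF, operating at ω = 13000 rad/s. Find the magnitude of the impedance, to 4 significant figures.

X_L = ωL = 5.460 Ω
X_C = 1/(ωC) = 3.374 Ω
Parallel: admittances add. Y = 1/(jωL) + jωC
Y = (0 + j0.1132) S
|Y| = 0.1132 S → |Z| = 1/|Y| = 8.830 Ω, ∠Z = −∠Y = -90.00°

8.830 Ω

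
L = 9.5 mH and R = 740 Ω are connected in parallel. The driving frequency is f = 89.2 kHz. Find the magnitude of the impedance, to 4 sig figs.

733.0 Ω

ω = 2πf = 560500 rad/s
X_L = ωL = 5324 Ω
Parallel: admittances add. Y = 1/R + 1/(jωL)
Y = (0.001351 − j0.0001878) S
|Y| = 0.001364 S → |Z| = 1/|Y| = 733.0 Ω, ∠Z = −∠Y = 7.912°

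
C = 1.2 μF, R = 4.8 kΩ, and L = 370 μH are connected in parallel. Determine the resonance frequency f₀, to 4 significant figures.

ω₀ = 1/√(LC) = 1/√(0.00037 × 1.2e-06) = 47460 rad/s
f₀ = ω₀/(2π) = 7.553 kHz

7.553 kHz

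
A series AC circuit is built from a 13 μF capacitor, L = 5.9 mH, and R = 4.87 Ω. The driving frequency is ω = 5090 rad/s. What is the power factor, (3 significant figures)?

0.310

X_L = ωL = 30.0 Ω
X_C = 1/(ωC) = 15.1 Ω
Net reactance X = X_L − X_C = 14.9 Ω
Z = 4.87 + j14.9 Ω
|Z| = √(4.87² + 14.9²) = 15.7 Ω
∠Z = arctan(14.9/4.87) = 71.9°
cos φ = cos(71.9°) = 0.310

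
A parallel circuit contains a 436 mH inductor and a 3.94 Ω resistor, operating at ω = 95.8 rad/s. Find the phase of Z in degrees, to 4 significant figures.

5.389°

X_L = ωL = 41.77 Ω
Parallel: admittances add. Y = 1/R + 1/(jωL)
Y = (0.2538 − j0.02394) S
|Y| = 0.2549 S → |Z| = 1/|Y| = 3.923 Ω, ∠Z = −∠Y = 5.389°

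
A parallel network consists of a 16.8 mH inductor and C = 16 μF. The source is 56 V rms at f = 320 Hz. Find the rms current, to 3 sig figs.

ω = 2πf = 2011 rad/s
X_L = ωL = 33.8 Ω
X_C = 1/(ωC) = 31.1 Ω
Parallel: admittances add. Y = 1/(jωL) + jωC
Y = (0 + j0.00257) S
|Y| = 0.00257 S → |Z| = 1/|Y| = 390 Ω, ∠Z = −∠Y = -90.0°
I = V/|Z| = 56/390 = 144 mA

144 mA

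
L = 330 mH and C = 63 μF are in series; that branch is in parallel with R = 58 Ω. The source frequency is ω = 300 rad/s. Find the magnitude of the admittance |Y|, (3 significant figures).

27.7 mS

X_L = ωL = 99.0 Ω
X_C = 1/(ωC) = 52.9 Ω
Branch 1: Z₁ = R = 58.0 Ω
Branch 2 (series LC): Z₂ = j(X_L − X_C) = j46.1 Ω
Parallel: Z = Z₁Z₂/(Z₁+Z₂), |Z| = 36.1 Ω, ∠Z = 51.5°
|Y| = 1/|Z| = 27.7 mS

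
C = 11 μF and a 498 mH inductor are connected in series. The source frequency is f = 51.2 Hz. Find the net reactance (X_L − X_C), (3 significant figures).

ω = 2πf = 321.7 rad/s
X_L = ωL = 160 Ω
X_C = 1/(ωC) = 283 Ω
X = 160 − 283 = -122 Ω

-122 Ω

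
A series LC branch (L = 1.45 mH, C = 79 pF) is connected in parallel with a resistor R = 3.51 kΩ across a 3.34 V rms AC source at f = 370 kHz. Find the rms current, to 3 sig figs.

ω = 2πf = 2.325e+06 rad/s
X_L = ωL = 3370 Ω
X_C = 1/(ωC) = 5440 Ω
Branch 1: Z₁ = R = 3510 Ω
Branch 2 (series LC): Z₂ = j(X_L − X_C) = −j2070 Ω
Parallel: Z = Z₁Z₂/(Z₁+Z₂), |Z| = 1790 Ω, ∠Z = -59.4°
I = V/|Z| = 3.34/1790 = 1.87 mA

1.87 mA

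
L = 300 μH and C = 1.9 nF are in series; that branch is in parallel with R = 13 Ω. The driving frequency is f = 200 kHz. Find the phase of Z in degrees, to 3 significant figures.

ω = 2πf = 1.257e+06 rad/s
X_L = ωL = 377 Ω
X_C = 1/(ωC) = 419 Ω
Branch 1: Z₁ = R = 13.0 Ω
Branch 2 (series LC): Z₂ = j(X_L − X_C) = −j41.8 Ω
Parallel: Z = Z₁Z₂/(Z₁+Z₂), |Z| = 12.4 Ω, ∠Z = -17.3°

-17.3°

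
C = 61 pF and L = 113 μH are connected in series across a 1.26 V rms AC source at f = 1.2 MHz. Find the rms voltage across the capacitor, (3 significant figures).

2.07 V

ω = 2πf = 7.54e+06 rad/s
X_L = ωL = 852 Ω
X_C = 1/(ωC) = 2170 Ω
Net reactance X = X_L − X_C = -1320 Ω
Z = − j1320 Ω
|Z| = √(0² + 1320²) = 1320 Ω
I = V/|Z| = 953 μA
V_C = I·|Z_C| = 0.000953 × 2170 = 2.07 V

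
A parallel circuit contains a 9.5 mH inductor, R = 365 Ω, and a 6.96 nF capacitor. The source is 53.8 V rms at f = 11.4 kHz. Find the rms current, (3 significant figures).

ω = 2πf = 71630 rad/s
X_L = ωL = 680 Ω
X_C = 1/(ωC) = 2010 Ω
Parallel: admittances add. Y = 1/R + 1/(jωL) + jωC
Y = (0.00274 − j0.000971) S
|Y| = 0.00291 S → |Z| = 1/|Y| = 344 Ω, ∠Z = −∠Y = 19.5°
I = V/|Z| = 53.8/344 = 156 mA

156 mA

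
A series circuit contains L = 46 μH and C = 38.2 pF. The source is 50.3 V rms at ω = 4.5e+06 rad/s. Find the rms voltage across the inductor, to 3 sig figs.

1.86 V

X_L = ωL = 207 Ω
X_C = 1/(ωC) = 5820 Ω
Net reactance X = X_L − X_C = -5610 Ω
Z = − j5610 Ω
|Z| = √(0² + 5610²) = 5610 Ω
I = V/|Z| = 8.97 mA
V_L = I·|Z_L| = 0.00897 × 207 = 1.86 V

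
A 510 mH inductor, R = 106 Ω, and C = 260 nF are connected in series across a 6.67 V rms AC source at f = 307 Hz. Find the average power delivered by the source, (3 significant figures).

ω = 2πf = 1929 rad/s
X_L = ωL = 984 Ω
X_C = 1/(ωC) = 1990 Ω
Net reactance X = X_L − X_C = -1010 Ω
Z = 106 − j1010 Ω
|Z| = √(106² + 1010²) = 1020 Ω
∠Z = arctan(-1010/106) = -84.0°
I = V/|Z| = 6.57 mA
P = VI cos φ = 6.67 × 0.00657 × cos(-84.0°) = 4.57 mW

4.57 mW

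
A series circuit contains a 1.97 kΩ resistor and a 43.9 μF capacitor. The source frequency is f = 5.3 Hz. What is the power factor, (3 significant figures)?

0.945

ω = 2πf = 33.30 rad/s
X_C = 1/(ωC) = 684 Ω
Z = 1970 − j684 Ω
|Z| = √(1970² + 684²) = 2090 Ω
∠Z = arctan(-684/1970) = -19.1°
cos φ = cos(-19.1°) = 0.945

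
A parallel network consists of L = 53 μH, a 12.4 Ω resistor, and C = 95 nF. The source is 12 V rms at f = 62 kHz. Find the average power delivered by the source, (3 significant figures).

11.6 W

ω = 2πf = 389600 rad/s
X_L = ωL = 20.6 Ω
X_C = 1/(ωC) = 27.0 Ω
Parallel: admittances add. Y = 1/R + 1/(jωL) + jωC
Y = (0.0806 − j0.0114) S
|Y| = 0.0815 S → |Z| = 1/|Y| = 12.3 Ω, ∠Z = −∠Y = 8.06°
I = V/|Z| = 977 mA
P = VI cos φ = 12 × 0.977 × cos(8.06°) = 11.6 W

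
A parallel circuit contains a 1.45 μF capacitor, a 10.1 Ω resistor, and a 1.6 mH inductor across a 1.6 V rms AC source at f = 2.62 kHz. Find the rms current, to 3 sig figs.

160 mA

ω = 2πf = 16460 rad/s
X_L = ωL = 26.3 Ω
X_C = 1/(ωC) = 41.9 Ω
Parallel: admittances add. Y = 1/R + 1/(jωL) + jωC
Y = (0.0990 − j0.0141) S
|Y| = 0.100 S → |Z| = 1/|Y| = 10.0 Ω, ∠Z = −∠Y = 8.10°
I = V/|Z| = 1.6/10.0 = 160 mA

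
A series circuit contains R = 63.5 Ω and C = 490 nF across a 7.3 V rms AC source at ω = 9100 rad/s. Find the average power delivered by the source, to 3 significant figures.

X_C = 1/(ωC) = 224 Ω
Z = 63.5 − j224 Ω
|Z| = √(63.5² + 224²) = 233 Ω
∠Z = arctan(-224/63.5) = -74.2°
I = V/|Z| = 31.3 mA
P = VI cos φ = 7.3 × 0.0313 × cos(-74.2°) = 62.3 mW

62.3 mW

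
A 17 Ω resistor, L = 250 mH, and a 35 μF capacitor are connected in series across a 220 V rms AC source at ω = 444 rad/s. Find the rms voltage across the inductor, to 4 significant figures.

X_L = ωL = 111.0 Ω
X_C = 1/(ωC) = 64.35 Ω
Net reactance X = X_L − X_C = 46.65 Ω
Z = 17.00 + j46.65 Ω
|Z| = √(17.00² + 46.65²) = 49.65 Ω
I = V/|Z| = 4.431 A
V_L = I·|Z_L| = 4.431 × 111.0 = 491.8 V

491.8 V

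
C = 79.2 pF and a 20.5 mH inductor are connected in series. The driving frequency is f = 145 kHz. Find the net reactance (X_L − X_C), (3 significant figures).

ω = 2πf = 911100 rad/s
X_L = ωL = 18700 Ω
X_C = 1/(ωC) = 13900 Ω
X = 18700 − 13900 = 4820 Ω

4820 Ω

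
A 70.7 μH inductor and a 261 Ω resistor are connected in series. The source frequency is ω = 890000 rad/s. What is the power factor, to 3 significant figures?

X_L = ωL = 62.9 Ω
Z = 261 + j62.9 Ω
|Z| = √(261² + 62.9²) = 268 Ω
∠Z = arctan(62.9/261) = 13.6°
cos φ = cos(13.6°) = 0.972

0.972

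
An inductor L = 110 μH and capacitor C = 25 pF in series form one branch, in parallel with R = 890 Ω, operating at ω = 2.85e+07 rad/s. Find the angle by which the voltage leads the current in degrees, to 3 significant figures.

27.2°

X_L = ωL = 3140 Ω
X_C = 1/(ωC) = 1400 Ω
Branch 1: Z₁ = R = 890 Ω
Branch 2 (series LC): Z₂ = j(X_L − X_C) = j1730 Ω
Parallel: Z = Z₁Z₂/(Z₁+Z₂), |Z| = 792 Ω, ∠Z = 27.2°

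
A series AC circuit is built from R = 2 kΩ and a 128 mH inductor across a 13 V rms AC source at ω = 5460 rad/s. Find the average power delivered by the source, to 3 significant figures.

X_L = ωL = 699 Ω
Z = 2000 + j699 Ω
|Z| = √(2000² + 699²) = 2120 Ω
∠Z = arctan(699/2000) = 19.3°
I = V/|Z| = 6.14 mA
P = VI cos φ = 13 × 0.00614 × cos(19.3°) = 75.3 mW

75.3 mW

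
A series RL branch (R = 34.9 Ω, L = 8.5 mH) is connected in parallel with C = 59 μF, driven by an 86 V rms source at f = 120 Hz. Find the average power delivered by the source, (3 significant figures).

ω = 2πf = 754.0 rad/s
X_L = ωL = 6.41 Ω
X_C = 1/(ωC) = 22.5 Ω
Branch 1 (R+jX_L): Z₁ = 34.9 + j6.41 Ω, |Z₁| = 35.5 Ω
Branch 2 (−jX_C): Z₂ = −j22.5 Ω
Parallel: Z = Z₁Z₂/(Z₁+Z₂), |Z| = 20.8 Ω, ∠Z = -54.9°
I = V/|Z| = 4.14 A
P = VI cos φ = 86 × 4.14 × cos(-54.9°) = 205 W

205 W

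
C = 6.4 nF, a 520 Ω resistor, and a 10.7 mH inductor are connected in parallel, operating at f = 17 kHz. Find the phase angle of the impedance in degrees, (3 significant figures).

ω = 2πf = 106800 rad/s
X_L = ωL = 1140 Ω
X_C = 1/(ωC) = 1460 Ω
Parallel: admittances add. Y = 1/R + 1/(jωL) + jωC
Y = (0.00192 − j0.000191) S
|Y| = 0.00193 S → |Z| = 1/|Y| = 517 Ω, ∠Z = −∠Y = 5.68°

5.68°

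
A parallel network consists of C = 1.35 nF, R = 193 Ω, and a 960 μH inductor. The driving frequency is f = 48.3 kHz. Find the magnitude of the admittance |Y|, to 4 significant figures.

ω = 2πf = 303500 rad/s
X_L = ωL = 291.3 Ω
X_C = 1/(ωC) = 2441 Ω
Parallel: admittances add. Y = 1/R + 1/(jωL) + jωC
Y = (0.005181 − j0.003023) S
|Y| = 0.005999 S → |Z| = 1/|Y| = 166.7 Ω, ∠Z = −∠Y = 30.26°

5.999 mS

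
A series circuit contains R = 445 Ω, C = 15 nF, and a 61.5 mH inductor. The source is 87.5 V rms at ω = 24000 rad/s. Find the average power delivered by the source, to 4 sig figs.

X_L = ωL = 1476 Ω
X_C = 1/(ωC) = 2778 Ω
Net reactance X = X_L − X_C = -1302 Ω
Z = 445.0 − j1302 Ω
|Z| = √(445.0² + 1302²) = 1376 Ω
∠Z = arctan(-1302/445.0) = -71.13°
I = V/|Z| = 63.60 mA
P = VI cos φ = 87.5 × 0.06360 × cos(-71.13°) = 1.800 W

1.800 W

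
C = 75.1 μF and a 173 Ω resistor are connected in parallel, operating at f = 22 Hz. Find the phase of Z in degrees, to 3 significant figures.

-60.9°

ω = 2πf = 138.2 rad/s
X_C = 1/(ωC) = 96.3 Ω
Parallel: admittances add. Y = 1/R + jωC
Y = (0.00578 + j0.0104) S
|Y| = 0.0119 S → |Z| = 1/|Y| = 84.2 Ω, ∠Z = −∠Y = -60.9°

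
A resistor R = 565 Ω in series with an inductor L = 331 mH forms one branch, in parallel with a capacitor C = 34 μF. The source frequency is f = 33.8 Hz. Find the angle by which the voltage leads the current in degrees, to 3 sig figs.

ω = 2πf = 212.4 rad/s
X_L = ωL = 70.3 Ω
X_C = 1/(ωC) = 138 Ω
Branch 1 (R+jX_L): Z₁ = 565 + j70.3 Ω, |Z₁| = 569 Ω
Branch 2 (−jX_C): Z₂ = −j138 Ω
Parallel: Z = Z₁Z₂/(Z₁+Z₂), |Z| = 139 Ω, ∠Z = -76.0°

-76.0°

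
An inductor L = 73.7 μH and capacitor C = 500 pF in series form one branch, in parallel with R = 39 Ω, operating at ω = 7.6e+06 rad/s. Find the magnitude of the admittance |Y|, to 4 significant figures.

X_L = ωL = 560.1 Ω
X_C = 1/(ωC) = 263.2 Ω
Branch 1: Z₁ = R = 39.00 Ω
Branch 2 (series LC): Z₂ = j(X_L − X_C) = j297.0 Ω
Parallel: Z = Z₁Z₂/(Z₁+Z₂), |Z| = 38.67 Ω, ∠Z = 7.482°
|Y| = 1/|Z| = 25.86 mS

25.86 mS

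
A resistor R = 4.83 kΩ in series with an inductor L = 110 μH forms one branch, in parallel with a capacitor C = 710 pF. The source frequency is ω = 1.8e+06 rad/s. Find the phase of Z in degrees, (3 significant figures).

-80.8°

X_L = ωL = 198 Ω
X_C = 1/(ωC) = 782 Ω
Branch 1 (R+jX_L): Z₁ = 4830 + j198 Ω, |Z₁| = 4830 Ω
Branch 2 (−jX_C): Z₂ = −j782 Ω
Parallel: Z = Z₁Z₂/(Z₁+Z₂), |Z| = 777 Ω, ∠Z = -80.8°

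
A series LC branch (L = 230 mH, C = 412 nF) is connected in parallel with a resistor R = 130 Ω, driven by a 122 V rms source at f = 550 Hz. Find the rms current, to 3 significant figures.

ω = 2πf = 3456 rad/s
X_L = ωL = 795 Ω
X_C = 1/(ωC) = 702 Ω
Branch 1: Z₁ = R = 130 Ω
Branch 2 (series LC): Z₂ = j(X_L − X_C) = j92.5 Ω
Parallel: Z = Z₁Z₂/(Z₁+Z₂), |Z| = 75.3 Ω, ∠Z = 54.6°
I = V/|Z| = 122/75.3 = 1.62 A

1.62 A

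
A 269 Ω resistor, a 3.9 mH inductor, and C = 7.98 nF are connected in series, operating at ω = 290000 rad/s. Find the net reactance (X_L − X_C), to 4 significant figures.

698.9 Ω

X_L = ωL = 1131 Ω
X_C = 1/(ωC) = 432.1 Ω
X = 1131 − 432.1 = 698.9 Ω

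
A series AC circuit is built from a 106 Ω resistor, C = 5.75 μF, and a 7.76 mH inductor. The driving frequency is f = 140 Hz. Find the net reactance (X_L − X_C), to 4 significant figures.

ω = 2πf = 879.6 rad/s
X_L = ωL = 6.826 Ω
X_C = 1/(ωC) = 197.7 Ω
X = 6.826 − 197.7 = -190.9 Ω

-190.9 Ω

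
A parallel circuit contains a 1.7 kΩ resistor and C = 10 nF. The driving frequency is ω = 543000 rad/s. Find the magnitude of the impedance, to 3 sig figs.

183 Ω

X_C = 1/(ωC) = 184 Ω
Parallel: admittances add. Y = 1/R + jωC
Y = (0.000588 + j0.00543) S
|Y| = 0.00546 S → |Z| = 1/|Y| = 183 Ω, ∠Z = −∠Y = -83.8°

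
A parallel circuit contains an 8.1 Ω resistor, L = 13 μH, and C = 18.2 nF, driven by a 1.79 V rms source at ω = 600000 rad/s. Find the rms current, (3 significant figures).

X_L = ωL = 7.80 Ω
X_C = 1/(ωC) = 91.6 Ω
Parallel: admittances add. Y = 1/R + 1/(jωL) + jωC
Y = (0.123 − j0.117) S
|Y| = 0.170 S → |Z| = 1/|Y| = 5.87 Ω, ∠Z = −∠Y = 43.5°
I = V/|Z| = 1.79/5.87 = 305 mA

305 mA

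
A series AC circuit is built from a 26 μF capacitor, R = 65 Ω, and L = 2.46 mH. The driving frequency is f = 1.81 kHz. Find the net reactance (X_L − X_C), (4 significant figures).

ω = 2πf = 11370 rad/s
X_L = ωL = 27.98 Ω
X_C = 1/(ωC) = 3.382 Ω
X = 27.98 − 3.382 = 24.59 Ω

24.59 Ω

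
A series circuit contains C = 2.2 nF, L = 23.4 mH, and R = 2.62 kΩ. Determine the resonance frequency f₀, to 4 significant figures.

ω₀ = 1/√(LC) = 1/√(0.0234 × 2.2e-09) = 139400 rad/s
f₀ = ω₀/(2π) = 22.18 kHz

22.18 kHz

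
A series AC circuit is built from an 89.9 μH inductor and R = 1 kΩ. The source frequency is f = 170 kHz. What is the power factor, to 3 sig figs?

0.995

ω = 2πf = 1.068e+06 rad/s
X_L = ωL = 96.0 Ω
Z = 1000 + j96.0 Ω
|Z| = √(1000² + 96.0²) = 1000 Ω
∠Z = arctan(96.0/1000) = 5.49°
cos φ = cos(5.49°) = 0.995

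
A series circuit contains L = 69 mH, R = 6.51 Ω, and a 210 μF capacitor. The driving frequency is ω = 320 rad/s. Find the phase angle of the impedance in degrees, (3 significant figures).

X_L = ωL = 22.1 Ω
X_C = 1/(ωC) = 14.9 Ω
Net reactance X = X_L − X_C = 7.20 Ω
Z = 6.51 + j7.20 Ω
|Z| = √(6.51² + 7.20²) = 9.71 Ω
∠Z = arctan(7.20/6.51) = 47.9°

47.9°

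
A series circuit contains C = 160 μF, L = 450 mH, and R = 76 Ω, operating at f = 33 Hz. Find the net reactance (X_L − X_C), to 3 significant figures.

ω = 2πf = 207.3 rad/s
X_L = ωL = 93.3 Ω
X_C = 1/(ωC) = 30.1 Ω
X = 93.3 − 30.1 = 63.2 Ω

63.2 Ω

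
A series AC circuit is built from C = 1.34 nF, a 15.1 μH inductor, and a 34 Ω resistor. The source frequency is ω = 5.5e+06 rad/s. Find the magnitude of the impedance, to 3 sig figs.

62.7 Ω

X_L = ωL = 83.0 Ω
X_C = 1/(ωC) = 136 Ω
Net reactance X = X_L − X_C = -52.6 Ω
Z = 34.0 − j52.6 Ω
|Z| = √(34.0² + 52.6²) = 62.7 Ω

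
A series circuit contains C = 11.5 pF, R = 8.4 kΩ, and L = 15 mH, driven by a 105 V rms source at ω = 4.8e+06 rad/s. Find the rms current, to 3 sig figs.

X_L = ωL = 72000 Ω
X_C = 1/(ωC) = 18100 Ω
Net reactance X = X_L − X_C = 53900 Ω
Z = 8400 + j53900 Ω
|Z| = √(8400² + 53900²) = 54500 Ω
I = V/|Z| = 105/54500 = 1.93 mA

1.93 mA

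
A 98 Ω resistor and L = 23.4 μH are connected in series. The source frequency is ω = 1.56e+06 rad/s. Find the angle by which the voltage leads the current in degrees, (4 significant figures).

X_L = ωL = 36.50 Ω
Z = 98.00 + j36.50 Ω
|Z| = √(98.00² + 36.50²) = 104.6 Ω
∠Z = arctan(36.50/98.00) = 20.43°

20.43°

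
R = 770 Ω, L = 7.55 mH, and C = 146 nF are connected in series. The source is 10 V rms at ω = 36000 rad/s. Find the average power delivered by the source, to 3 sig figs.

128 mW

X_L = ωL = 272 Ω
X_C = 1/(ωC) = 190 Ω
Net reactance X = X_L − X_C = 81.5 Ω
Z = 770 + j81.5 Ω
|Z| = √(770² + 81.5²) = 774 Ω
∠Z = arctan(81.5/770) = 6.04°
I = V/|Z| = 12.9 mA
P = VI cos φ = 10 × 0.0129 × cos(6.04°) = 128 mW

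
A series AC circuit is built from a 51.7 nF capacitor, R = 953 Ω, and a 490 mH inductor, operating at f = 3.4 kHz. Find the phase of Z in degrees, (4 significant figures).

ω = 2πf = 21360 rad/s
X_L = ωL = 10470 Ω
X_C = 1/(ωC) = 905.4 Ω
Net reactance X = X_L − X_C = 9562 Ω
Z = 953.0 + j9562 Ω
|Z| = √(953.0² + 9562²) = 9610 Ω
∠Z = arctan(9562/953.0) = 84.31°

84.31°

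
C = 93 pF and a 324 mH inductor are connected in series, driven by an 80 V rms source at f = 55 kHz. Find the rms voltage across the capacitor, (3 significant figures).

ω = 2πf = 345600 rad/s
X_L = ωL = 112000 Ω
X_C = 1/(ωC) = 31100 Ω
Net reactance X = X_L − X_C = 80900 Ω
Z = j80900 Ω
|Z| = √(0² + 80900²) = 80900 Ω
I = V/|Z| = 989 μA
V_C = I·|Z_C| = 0.000989 × 31100 = 30.8 V

30.8 V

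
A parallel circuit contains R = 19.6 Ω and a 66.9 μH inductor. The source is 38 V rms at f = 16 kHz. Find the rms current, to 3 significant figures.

5.97 A

ω = 2πf = 100500 rad/s
X_L = ωL = 6.73 Ω
Parallel: admittances add. Y = 1/R + 1/(jωL)
Y = (0.0510 − j0.149) S
|Y| = 0.157 S → |Z| = 1/|Y| = 6.36 Ω, ∠Z = −∠Y = 71.1°
I = V/|Z| = 38/6.36 = 5.97 A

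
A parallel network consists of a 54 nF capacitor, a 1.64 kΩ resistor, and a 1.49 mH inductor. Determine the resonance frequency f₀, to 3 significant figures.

17.7 kHz

ω₀ = 1/√(LC) = 1/√(0.00149 × 5.4e-08) = 111500 rad/s
f₀ = ω₀/(2π) = 17.7 kHz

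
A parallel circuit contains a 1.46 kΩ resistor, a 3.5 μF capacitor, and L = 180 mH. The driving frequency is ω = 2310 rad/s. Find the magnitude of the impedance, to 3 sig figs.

X_L = ωL = 416 Ω
X_C = 1/(ωC) = 124 Ω
Parallel: admittances add. Y = 1/R + 1/(jωL) + jωC
Y = (0.000685 + j0.00568) S
|Y| = 0.00572 S → |Z| = 1/|Y| = 175 Ω, ∠Z = −∠Y = -83.1°

175 Ω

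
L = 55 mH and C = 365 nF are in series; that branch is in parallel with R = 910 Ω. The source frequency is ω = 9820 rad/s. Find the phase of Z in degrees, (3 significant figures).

X_L = ωL = 540 Ω
X_C = 1/(ωC) = 279 Ω
Branch 1: Z₁ = R = 910 Ω
Branch 2 (series LC): Z₂ = j(X_L − X_C) = j261 Ω
Parallel: Z = Z₁Z₂/(Z₁+Z₂), |Z| = 251 Ω, ∠Z = 74.0°

74.0°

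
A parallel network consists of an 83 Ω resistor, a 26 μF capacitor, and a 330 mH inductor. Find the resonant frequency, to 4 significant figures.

ω₀ = 1/√(LC) = 1/√(0.33 × 2.6e-05) = 341.4 rad/s
f₀ = ω₀/(2π) = 54.33 Hz

54.33 Hz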